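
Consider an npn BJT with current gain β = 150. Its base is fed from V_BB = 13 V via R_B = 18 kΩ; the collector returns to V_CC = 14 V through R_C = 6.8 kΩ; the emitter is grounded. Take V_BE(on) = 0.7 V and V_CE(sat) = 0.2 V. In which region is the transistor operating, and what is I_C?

saturation; I_C ≈ 2 mA

Assume active: I_B = (13 − 0.7)/18 = 0.683 mA, giving I_C = β·I_B = 102 mA.
But then V_CE = 14 − 102×6.8 = -683 V < V_CE(sat) = 0.2 V — impossible in the active region.
So the transistor is saturated. With V_CE = 0.2 V, I_C = (V_CC − 0.2)/R_C = 13.8/6.8 = 2.03 mA.
Check: β·I_B = 102 mA > I_C = 2.03 mA, confirming saturation.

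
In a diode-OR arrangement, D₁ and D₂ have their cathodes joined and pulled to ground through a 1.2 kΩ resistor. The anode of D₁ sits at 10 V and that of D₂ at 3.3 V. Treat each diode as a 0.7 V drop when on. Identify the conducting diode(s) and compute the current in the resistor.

Assume both conduct. Then node N would need to be at both 10−0.7 = 9.3 V and 3.3−0.7 = 2.6 V, which is impossible.
Assume only D₁ conducts: V_N = 10 − 0.7 = 9.3 V, so I_R = 9.3/1.2 = 7.75 mA.
Check D₂: its anode-to-cathode voltage is 3.3 − 9.3 = -6 V < 0.7 V, so it is off. The assumption is consistent.

Only D₁ conducts; I_R ≈ 7.8 mA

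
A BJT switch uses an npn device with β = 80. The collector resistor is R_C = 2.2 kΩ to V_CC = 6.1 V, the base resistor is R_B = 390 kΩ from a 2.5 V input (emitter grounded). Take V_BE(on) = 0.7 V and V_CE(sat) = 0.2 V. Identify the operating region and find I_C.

active; I_C ≈ 0.37 mA

Assume active. Base-emitter loop: I_B = (V_BB − V_BE)/R_B = (2.5 − 0.7)/390 = 0.00462 mA.
I_C = β·I_B = 80×0.00462 = 0.369 mA.
V_CE = V_CC − I_C·R_C = 6.1 − 0.369×2.2 = 5.29 V > V_CE(sat), so the active-region assumption holds.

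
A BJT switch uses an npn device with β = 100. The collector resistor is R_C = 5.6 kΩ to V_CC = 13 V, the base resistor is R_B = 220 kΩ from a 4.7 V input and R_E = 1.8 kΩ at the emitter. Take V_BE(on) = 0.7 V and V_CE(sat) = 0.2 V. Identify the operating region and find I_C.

active; I_C ≈ 1 mA

Assume active. Base-emitter loop: I_B = (V_BB − V_BE)/(R_B + (β+1)R_E) = (4.7 − 0.7)/(220 + 101×1.8) = 0.00996 mA.
I_C = β·I_B = 100×0.00996 = 0.996 mA.
V_CE = V_CC − I_C·R_C − I_E·R_E = 13 − 0.996×5.6 − 1.01×1.8 = 5.62 V > V_CE(sat), so the active-region assumption holds.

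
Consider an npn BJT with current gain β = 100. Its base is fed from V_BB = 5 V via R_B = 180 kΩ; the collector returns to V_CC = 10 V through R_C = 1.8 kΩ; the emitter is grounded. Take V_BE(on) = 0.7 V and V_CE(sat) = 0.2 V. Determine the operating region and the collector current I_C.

active; I_C ≈ 2.4 mA

Assume active. Base-emitter loop: I_B = (V_BB − V_BE)/R_B = (5 − 0.7)/180 = 0.0239 mA.
I_C = β·I_B = 100×0.0239 = 2.39 mA.
V_CE = V_CC − I_C·R_C = 10 − 2.39×1.8 = 5.7 V > V_CE(sat), so the active-region assumption holds.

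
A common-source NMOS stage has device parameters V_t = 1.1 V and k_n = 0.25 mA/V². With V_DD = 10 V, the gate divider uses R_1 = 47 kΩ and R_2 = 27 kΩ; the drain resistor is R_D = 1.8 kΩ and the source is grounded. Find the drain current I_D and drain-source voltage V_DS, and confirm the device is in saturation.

I_D ≈ 0.81 mA, V_DS ≈ 8.5 V

V_G = V_DD·R_2/(R_1+R_2) = 10×27/74 = 3.65 V. With the source grounded, V_GS = V_G = 3.65 V.
Assume saturation: I_D = (k_n/2)(V_GS − V_t)² = (0.25/2)×(3.65 − 1.1)² = 0.125×2.55² = 0.812 mA.
V_DS = V_DD − I_D·R_D = 10 − 0.812×1.8 = 8.54 V.
Saturation requires V_DS ≥ V_GS − V_t = 2.55 V; 8.54 ≥ 2.55 ✓.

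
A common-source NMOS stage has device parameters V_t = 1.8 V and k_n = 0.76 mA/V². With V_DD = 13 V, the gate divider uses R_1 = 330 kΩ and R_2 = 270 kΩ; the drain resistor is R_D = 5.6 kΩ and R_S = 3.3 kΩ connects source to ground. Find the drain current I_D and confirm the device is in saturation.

V_G = V_DD·R_2/(R_1+R_2) = 13×270/600 = 5.85 V.
Assume saturation: I_D = (k_n/2)(V_GS − V_t)² with V_GS = V_G − I_D·R_S = 5.85 − 3.3·I_D.
Substituting gives 4.14·I_D² − 11.2·I_D + 6.23 = 0, with roots I_D = 0.79 or 1.91 mA.
The root I_D = 1.91 mA gives V_GS = -0.44 V ≤ V_t, so take I_D = 0.79 mA.
Then V_GS = 3.24 V and V_DS = V_DD − I_D(R_D+R_S) = 13 − 0.79×8.9 = 5.97 V.
Saturation requires V_DS ≥ V_GS − V_t = 1.44 V; 5.97 ≥ 1.44 ✓.

I_D ≈ 0.79 mA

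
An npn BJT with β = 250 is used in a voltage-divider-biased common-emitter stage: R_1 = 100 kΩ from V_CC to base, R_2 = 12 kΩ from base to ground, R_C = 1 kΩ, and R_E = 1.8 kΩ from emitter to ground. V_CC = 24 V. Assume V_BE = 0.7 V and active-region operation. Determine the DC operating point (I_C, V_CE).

Thevenize the base divider: V_Th = V_CC·R_2/(R_1+R_2) = 24×12/112 = 2.57 V, R_Th = R_1‖R_2 = 10.7 kΩ.
Base-emitter loop: V_Th = I_B·R_Th + V_BE + (β+1)I_B·R_E, so I_B = (2.57 − 0.7) / (10.7 + 251×1.8) = 0.00405 mA.
I_C = β·I_B = 250×0.00405 = 1.01 mA, and I_E = (β+1)I_B = 1.02 mA.
V_CE = V_CC − I_C·R_C − I_E·R_E = 24 − 1.01×1 − 1.02×1.8 = 21.2 V.
V_CE = 21.2 V > 0.2 V confirms active-region operation.

I_C ≈ 1 mA, V_CE ≈ 21 V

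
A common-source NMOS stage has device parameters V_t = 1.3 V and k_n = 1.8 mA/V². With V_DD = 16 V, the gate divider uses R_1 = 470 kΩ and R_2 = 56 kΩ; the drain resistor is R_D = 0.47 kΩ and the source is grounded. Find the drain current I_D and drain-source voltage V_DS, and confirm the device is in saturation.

V_G = V_DD·R_2/(R_1+R_2) = 16×56/526 = 1.7 V. With the source grounded, V_GS = V_G = 1.7 V.
Assume saturation: I_D = (k_n/2)(V_GS − V_t)² = (1.8/2)×(1.7 − 1.3)² = 0.9×0.403² = 0.146 mA.
V_DS = V_DD − I_D·R_D = 16 − 0.146×0.47 = 15.9 V.
Saturation requires V_DS ≥ V_GS − V_t = 0.403 V; 15.9 ≥ 0.403 ✓.

I_D ≈ 0.15 mA, V_DS ≈ 16 V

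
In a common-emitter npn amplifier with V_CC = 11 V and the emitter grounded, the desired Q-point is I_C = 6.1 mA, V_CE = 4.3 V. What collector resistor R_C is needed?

R_C ≈ 1.1 kΩ

Collector loop: V_CC = I_C·R_C + V_CE.
R_C = (V_CC − V_CE)/I_C = (11 − 4.3)/6.1 = 1.1 kΩ.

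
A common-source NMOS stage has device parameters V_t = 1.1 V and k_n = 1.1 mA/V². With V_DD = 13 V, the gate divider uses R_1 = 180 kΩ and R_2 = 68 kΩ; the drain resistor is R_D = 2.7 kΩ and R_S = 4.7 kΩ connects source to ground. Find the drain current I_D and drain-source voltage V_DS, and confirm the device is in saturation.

I_D ≈ 0.35 mA, V_DS ≈ 10 V

V_G = V_DD·R_2/(R_1+R_2) = 13×68/248 = 3.56 V.
Assume saturation: I_D = (k_n/2)(V_GS − V_t)² with V_GS = V_G − I_D·R_S = 3.56 − 4.7·I_D.
Substituting gives 12.1·I_D² − 13.7·I_D + 3.34 = 0, with roots I_D = 0.354 or 0.777 mA.
The root I_D = 0.777 mA gives V_GS = -0.0888 V ≤ V_t, so take I_D = 0.354 mA.
Then V_GS = 1.9 V and V_DS = V_DD − I_D(R_D+R_S) = 13 − 0.354×7.4 = 10.4 V.
Saturation requires V_DS ≥ V_GS − V_t = 0.802 V; 10.4 ≥ 0.802 ✓.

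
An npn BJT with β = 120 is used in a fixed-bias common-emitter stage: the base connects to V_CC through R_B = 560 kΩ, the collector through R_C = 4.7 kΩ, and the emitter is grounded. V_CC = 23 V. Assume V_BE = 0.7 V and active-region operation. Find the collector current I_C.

Base loop: V_CC = I_B·R_B + V_BE, so I_B = (23 − 0.7)/560 kΩ = 0.0398 mA.
In the active region I_C = β·I_B = 120 × 0.0398 = 4.78 mA.
Collector loop: V_CE = V_CC − I_C·R_C = 23 − 4.78×4.7 = 0.541 V.
Since V_CE = 0.541 V > V_CE(sat) ≈ 0.2 V, the transistor is in the active region as assumed.

I_C ≈ 4.8 mA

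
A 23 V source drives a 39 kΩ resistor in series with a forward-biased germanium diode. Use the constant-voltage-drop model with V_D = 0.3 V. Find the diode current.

KVL around the loop: 23 = V_D + I·R = 0.3 + I × 39 kΩ.
So I = (23 − 0.3) / 39 kΩ = 22.7 / 39 = 0.582 mA.

I ≈ 0.58 mA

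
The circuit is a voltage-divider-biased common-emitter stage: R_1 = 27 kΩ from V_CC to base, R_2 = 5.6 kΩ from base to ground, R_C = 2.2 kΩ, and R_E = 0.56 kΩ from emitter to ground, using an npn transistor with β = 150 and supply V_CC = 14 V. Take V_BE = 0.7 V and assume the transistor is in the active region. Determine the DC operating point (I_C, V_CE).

I_C ≈ 2.9 mA, V_CE ≈ 6.1 V

Thevenize the base divider: V_Th = V_CC·R_2/(R_1+R_2) = 14×5.6/32.6 = 2.4 V, R_Th = R_1‖R_2 = 4.64 kΩ.
Base-emitter loop: V_Th = I_B·R_Th + V_BE + (β+1)I_B·R_E, so I_B = (2.4 − 0.7) / (4.64 + 151×0.56) = 0.0191 mA.
I_C = β·I_B = 150×0.0191 = 2.87 mA, and I_E = (β+1)I_B = 2.89 mA.
V_CE = V_CC − I_C·R_C − I_E·R_E = 14 − 2.87×2.2 − 2.89×0.56 = 6.08 V.
V_CE = 6.08 V > 0.2 V confirms active-region operation.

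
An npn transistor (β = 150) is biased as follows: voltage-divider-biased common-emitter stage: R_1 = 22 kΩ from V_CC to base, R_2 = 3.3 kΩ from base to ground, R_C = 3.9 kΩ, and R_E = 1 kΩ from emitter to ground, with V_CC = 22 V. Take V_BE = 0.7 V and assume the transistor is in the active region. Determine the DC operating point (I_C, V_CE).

I_C ≈ 2.1 mA, V_CE ≈ 12 V

Thevenize the base divider: V_Th = V_CC·R_2/(R_1+R_2) = 22×3.3/25.3 = 2.87 V, R_Th = R_1‖R_2 = 2.87 kΩ.
Base-emitter loop: V_Th = I_B·R_Th + V_BE + (β+1)I_B·R_E, so I_B = (2.87 − 0.7) / (2.87 + 151×1) = 0.0141 mA.
I_C = β·I_B = 150×0.0141 = 2.12 mA, and I_E = (β+1)I_B = 2.13 mA.
V_CE = V_CC − I_C·R_C − I_E·R_E = 22 − 2.12×3.9 − 2.13×1 = 11.6 V.
V_CE = 11.6 V > 0.2 V confirms active-region operation.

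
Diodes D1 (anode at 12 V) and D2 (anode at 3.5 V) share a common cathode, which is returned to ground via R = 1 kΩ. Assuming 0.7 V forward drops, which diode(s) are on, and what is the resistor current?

Assume both conduct. Then node N would need to be at both 12−0.7 = 11.3 V and 3.5−0.7 = 2.8 V, which is impossible.
Assume only D1 conducts: V_N = 12 − 0.7 = 11.3 V, so I_R = 11.3/1 = 11.3 mA.
Check D2: its anode-to-cathode voltage is 3.5 − 11.3 = -7.8 V < 0.7 V, so it is off. The assumption is consistent.

Only D1 conducts; I_R ≈ 11 mA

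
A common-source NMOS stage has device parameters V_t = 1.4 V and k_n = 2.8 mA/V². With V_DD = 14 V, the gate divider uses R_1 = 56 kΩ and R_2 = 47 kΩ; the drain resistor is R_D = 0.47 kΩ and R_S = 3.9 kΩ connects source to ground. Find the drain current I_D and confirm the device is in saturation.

I_D ≈ 1.1 mA

V_G = V_DD·R_2/(R_1+R_2) = 14×47/103 = 6.39 V.
Assume saturation: I_D = (k_n/2)(V_GS − V_t)² with V_GS = V_G − I_D·R_S = 6.39 − 3.9·I_D.
Substituting gives 21.3·I_D² − 55.5·I_D + 34.8 = 0, with roots I_D = 1.06 or 1.55 mA.
The root I_D = 1.55 mA gives V_GS = 0.348 V ≤ V_t, so take I_D = 1.06 mA.
Then V_GS = 2.27 V and V_DS = V_DD − I_D(R_D+R_S) = 14 − 1.06×4.37 = 9.38 V.
Saturation requires V_DS ≥ V_GS − V_t = 0.869 V; 9.38 ≥ 0.869 ✓.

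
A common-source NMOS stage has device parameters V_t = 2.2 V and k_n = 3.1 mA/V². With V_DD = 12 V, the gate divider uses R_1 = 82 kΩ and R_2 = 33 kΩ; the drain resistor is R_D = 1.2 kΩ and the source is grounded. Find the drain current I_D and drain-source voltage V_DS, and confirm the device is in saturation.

V_G = V_DD·R_2/(R_1+R_2) = 12×33/115 = 3.44 V. With the source grounded, V_GS = V_G = 3.44 V.
Assume saturation: I_D = (k_n/2)(V_GS − V_t)² = (3.1/2)×(3.44 − 2.2)² = 1.55×1.24² = 2.4 mA.
V_DS = V_DD − I_D·R_D = 12 − 2.4×1.2 = 9.12 V.
Saturation requires V_DS ≥ V_GS − V_t = 1.24 V; 9.12 ≥ 1.24 ✓.

I_D ≈ 2.4 mA, V_DS ≈ 9.1 V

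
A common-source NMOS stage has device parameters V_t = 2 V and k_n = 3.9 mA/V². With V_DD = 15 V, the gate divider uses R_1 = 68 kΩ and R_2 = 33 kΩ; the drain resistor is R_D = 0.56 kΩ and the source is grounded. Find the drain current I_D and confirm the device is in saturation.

I_D ≈ 16 mA

V_G = V_DD·R_2/(R_1+R_2) = 15×33/101 = 4.9 V. With the source grounded, V_GS = V_G = 4.9 V.
Assume saturation: I_D = (k_n/2)(V_GS − V_t)² = (3.9/2)×(4.9 − 2)² = 1.95×2.9² = 16.4 mA.
V_DS = V_DD − I_D·R_D = 15 − 16.4×0.56 = 5.81 V.
Saturation requires V_DS ≥ V_GS − V_t = 2.9 V; 5.81 ≥ 2.9 ✓.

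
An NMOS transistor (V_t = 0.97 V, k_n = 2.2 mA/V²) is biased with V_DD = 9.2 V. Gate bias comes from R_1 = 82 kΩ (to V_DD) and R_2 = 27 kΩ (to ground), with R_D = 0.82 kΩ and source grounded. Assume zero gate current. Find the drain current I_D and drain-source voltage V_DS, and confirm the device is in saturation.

I_D ≈ 1.9 mA, V_DS ≈ 7.7 V

V_G = V_DD·R_2/(R_1+R_2) = 9.2×27/109 = 2.28 V. With the source grounded, V_GS = V_G = 2.28 V.
Assume saturation: I_D = (k_n/2)(V_GS − V_t)² = (2.2/2)×(2.28 − 0.97)² = 1.1×1.31² = 1.88 mA.
V_DS = V_DD − I_D·R_D = 9.2 − 1.88×0.82 = 7.65 V.
Saturation requires V_DS ≥ V_GS − V_t = 1.31 V; 7.65 ≥ 1.31 ✓.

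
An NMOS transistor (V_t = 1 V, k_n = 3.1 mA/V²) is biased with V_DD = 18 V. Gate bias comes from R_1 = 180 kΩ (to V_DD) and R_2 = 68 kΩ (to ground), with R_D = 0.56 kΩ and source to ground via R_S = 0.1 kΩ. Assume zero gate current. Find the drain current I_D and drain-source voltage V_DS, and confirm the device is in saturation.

I_D ≈ 12 mA, V_DS ≈ 10 V

V_G = V_DD·R_2/(R_1+R_2) = 18×68/248 = 4.94 V.
Assume saturation: I_D = (k_n/2)(V_GS − V_t)² with V_GS = V_G − I_D·R_S = 4.94 − 0.1·I_D.
Substituting gives 0.0155·I_D² − 2.22·I_D + 24 = 0, with roots I_D = 11.8 or 131 mA.
The root I_D = 131 mA gives V_GS = -8.21 V ≤ V_t, so take I_D = 11.8 mA.
Then V_GS = 3.76 V and V_DS = V_DD − I_D(R_D+R_S) = 18 − 11.8×0.66 = 10.2 V.
Saturation requires V_DS ≥ V_GS − V_t = 2.76 V; 10.2 ≥ 2.76 ✓.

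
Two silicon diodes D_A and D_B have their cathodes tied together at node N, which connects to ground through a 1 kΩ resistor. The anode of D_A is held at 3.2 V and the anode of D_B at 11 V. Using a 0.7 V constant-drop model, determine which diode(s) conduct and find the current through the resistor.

Assume both conduct. Then node N would need to be at both 3.2−0.7 = 2.5 V and 11−0.7 = 10.3 V, which is impossible.
Assume only D_B conducts: V_N = 11 − 0.7 = 10.3 V, so I_R = 10.3/1 = 10.3 mA.
Check D_A: its anode-to-cathode voltage is 3.2 − 10.3 = -7.1 V < 0.7 V, so it is off. The assumption is consistent.

Only D_B conducts; I_R ≈ 10 mA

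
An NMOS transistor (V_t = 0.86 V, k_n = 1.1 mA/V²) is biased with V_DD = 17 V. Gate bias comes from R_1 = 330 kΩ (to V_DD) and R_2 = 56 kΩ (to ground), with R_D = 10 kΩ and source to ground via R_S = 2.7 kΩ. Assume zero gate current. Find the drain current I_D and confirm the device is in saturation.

V_G = V_DD·R_2/(R_1+R_2) = 17×56/386 = 2.47 V.
Assume saturation: I_D = (k_n/2)(V_GS − V_t)² with V_GS = V_G − I_D·R_S = 2.47 − 2.7·I_D.
Substituting gives 4.01·I_D² − 5.77·I_D + 1.42 = 0, with roots I_D = 0.315 or 1.12 mA.
The root I_D = 1.12 mA gives V_GS = -0.57 V ≤ V_t, so take I_D = 0.315 mA.
Then V_GS = 1.62 V and V_DS = V_DD − I_D(R_D+R_S) = 17 − 0.315×12.7 = 13 V.
Saturation requires V_DS ≥ V_GS − V_t = 0.756 V; 13 ≥ 0.756 ✓.

I_D ≈ 0.31 mA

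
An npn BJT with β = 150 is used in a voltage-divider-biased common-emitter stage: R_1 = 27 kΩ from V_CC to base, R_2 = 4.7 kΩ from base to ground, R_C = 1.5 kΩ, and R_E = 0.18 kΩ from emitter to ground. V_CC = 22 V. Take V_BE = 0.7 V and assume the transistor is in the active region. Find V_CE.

Thevenize the base divider: V_Th = V_CC·R_2/(R_1+R_2) = 22×4.7/31.7 = 3.26 V, R_Th = R_1‖R_2 = 4 kΩ.
Base-emitter loop: V_Th = I_B·R_Th + V_BE + (β+1)I_B·R_E, so I_B = (3.26 − 0.7) / (4 + 151×0.18) = 0.0822 mA.
I_C = β·I_B = 150×0.0822 = 12.3 mA, and I_E = (β+1)I_B = 12.4 mA.
V_CE = V_CC − I_C·R_C − I_E·R_E = 22 − 12.3×1.5 − 12.4×0.18 = 1.28 V.
V_CE = 1.28 V > 0.2 V confirms active-region operation.

V_CE ≈ 1.3 V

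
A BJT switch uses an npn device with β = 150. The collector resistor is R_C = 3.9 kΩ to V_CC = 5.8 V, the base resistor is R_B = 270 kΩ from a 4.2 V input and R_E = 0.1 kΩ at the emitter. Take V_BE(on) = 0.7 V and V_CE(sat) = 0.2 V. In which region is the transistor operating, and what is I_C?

Assume active: I_B = (4.2 − 0.7)/(270 + 151×0.1) = 0.0123 mA, I_C = β·I_B = 1.84 mA.
Then V_CE = 5.8 − 1.84×3.9 − 1.85×0.1 = -1.57 V < 0.2 V — the active assumption fails.
Re-solve with V_CE = 0.2 V. KCL at the emitter: V_E/R_E = (V_BB−0.7−V_E)/R_B + (V_CC−0.2−V_E)/R_C, giving V_E = 0.141 V.
I_C = (V_CC − 0.2 − V_E)/R_C = (5.6 − 0.141)/3.9 = 1.4 mA.
Check: I_B = (3.5 − 0.141)/270 = 0.0124 mA, and β·I_B = 1.87 mA > I_C, confirming saturation.

saturation; I_C ≈ 1.4 mA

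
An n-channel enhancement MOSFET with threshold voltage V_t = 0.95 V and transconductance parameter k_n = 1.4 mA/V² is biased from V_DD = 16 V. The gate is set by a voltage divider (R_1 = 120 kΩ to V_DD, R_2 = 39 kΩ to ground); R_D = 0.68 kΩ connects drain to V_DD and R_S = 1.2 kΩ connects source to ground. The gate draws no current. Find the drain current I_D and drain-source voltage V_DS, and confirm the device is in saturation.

I_D ≈ 1.3 mA, V_DS ≈ 13 V

V_G = V_DD·R_2/(R_1+R_2) = 16×39/159 = 3.92 V.
Assume saturation: I_D = (k_n/2)(V_GS − V_t)² with V_GS = V_G − I_D·R_S = 3.92 − 1.2·I_D.
Substituting gives 1.01·I_D² − 6·I_D + 6.19 = 0, with roots I_D = 1.33 or 4.62 mA.
The root I_D = 4.62 mA gives V_GS = -1.62 V ≤ V_t, so take I_D = 1.33 mA.
Then V_GS = 2.33 V and V_DS = V_DD − I_D(R_D+R_S) = 16 − 1.33×1.88 = 13.5 V.
Saturation requires V_DS ≥ V_GS − V_t = 1.38 V; 13.5 ≥ 1.38 ✓.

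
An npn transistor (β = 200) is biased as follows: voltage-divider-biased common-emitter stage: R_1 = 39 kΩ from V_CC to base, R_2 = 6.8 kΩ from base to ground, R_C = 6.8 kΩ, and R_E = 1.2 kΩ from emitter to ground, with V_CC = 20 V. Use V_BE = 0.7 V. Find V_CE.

Thevenize the base divider: V_Th = V_CC·R_2/(R_1+R_2) = 20×6.8/45.8 = 2.97 V, R_Th = R_1‖R_2 = 5.79 kΩ.
Base-emitter loop: V_Th = I_B·R_Th + V_BE + (β+1)I_B·R_E, so I_B = (2.97 − 0.7) / (5.79 + 201×1.2) = 0.00919 mA.
I_C = β·I_B = 200×0.00919 = 1.84 mA, and I_E = (β+1)I_B = 1.85 mA.
V_CE = V_CC − I_C·R_C − I_E·R_E = 20 − 1.84×6.8 − 1.85×1.2 = 5.29 V.
V_CE = 5.29 V > 0.2 V confirms active-region operation.

V_CE ≈ 5.3 V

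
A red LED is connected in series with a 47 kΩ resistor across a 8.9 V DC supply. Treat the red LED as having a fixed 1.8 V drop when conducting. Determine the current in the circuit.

I ≈ 0.15 mA

KVL around the loop: 8.9 = V_D + I·R = 1.8 + I × 47 kΩ.
So I = (8.9 − 1.8) / 47 kΩ = 7.1 / 47 = 0.151 mA.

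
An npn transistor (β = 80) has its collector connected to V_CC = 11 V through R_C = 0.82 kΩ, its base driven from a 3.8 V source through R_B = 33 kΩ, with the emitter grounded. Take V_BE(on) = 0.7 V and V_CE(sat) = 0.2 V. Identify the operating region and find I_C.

active; I_C ≈ 7.5 mA

Assume active. Base-emitter loop: I_B = (V_BB − V_BE)/R_B = (3.8 − 0.7)/33 = 0.0939 mA.
I_C = β·I_B = 80×0.0939 = 7.52 mA.
V_CE = V_CC − I_C·R_C = 11 − 7.52×0.82 = 4.84 V > V_CE(sat), so the active-region assumption holds.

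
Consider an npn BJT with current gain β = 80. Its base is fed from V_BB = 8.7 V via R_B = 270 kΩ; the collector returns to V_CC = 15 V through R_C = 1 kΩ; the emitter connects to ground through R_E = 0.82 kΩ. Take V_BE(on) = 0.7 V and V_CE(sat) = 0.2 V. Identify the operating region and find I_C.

Assume active. Base-emitter loop: I_B = (V_BB − V_BE)/(R_B + (β+1)R_E) = (8.7 − 0.7)/(270 + 81×0.82) = 0.0238 mA.
I_C = β·I_B = 80×0.0238 = 1.9 mA.
V_CE = V_CC − I_C·R_C − I_E·R_E = 15 − 1.9×1 − 1.93×0.82 = 11.5 V > V_CE(sat), so the active-region assumption holds.

active; I_C ≈ 1.9 mA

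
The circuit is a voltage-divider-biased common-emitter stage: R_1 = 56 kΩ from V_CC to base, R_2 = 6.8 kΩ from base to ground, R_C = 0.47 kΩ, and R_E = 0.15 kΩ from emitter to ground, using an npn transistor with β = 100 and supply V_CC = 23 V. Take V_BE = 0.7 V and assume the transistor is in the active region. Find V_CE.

V_CE ≈ 18 V

Thevenize the base divider: V_Th = V_CC·R_2/(R_1+R_2) = 23×6.8/62.8 = 2.49 V, R_Th = R_1‖R_2 = 6.06 kΩ.
Base-emitter loop: V_Th = I_B·R_Th + V_BE + (β+1)I_B·R_E, so I_B = (2.49 − 0.7) / (6.06 + 101×0.15) = 0.0844 mA.
I_C = β·I_B = 100×0.0844 = 8.44 mA, and I_E = (β+1)I_B = 8.52 mA.
V_CE = V_CC − I_C·R_C − I_E·R_E = 23 − 8.44×0.47 − 8.52×0.15 = 17.8 V.
V_CE = 17.8 V > 0.2 V confirms active-region operation.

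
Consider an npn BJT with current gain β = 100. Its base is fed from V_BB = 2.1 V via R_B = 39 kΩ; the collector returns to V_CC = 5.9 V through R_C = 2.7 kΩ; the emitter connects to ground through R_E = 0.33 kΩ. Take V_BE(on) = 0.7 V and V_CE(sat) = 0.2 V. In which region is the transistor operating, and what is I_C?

Assume active: I_B = (2.1 − 0.7)/(39 + 101×0.33) = 0.0194 mA, I_C = β·I_B = 1.94 mA.
Then V_CE = 5.9 − 1.94×2.7 − 1.95×0.33 = 0.0288 V < 0.2 V — the active assumption fails.
Re-solve with V_CE = 0.2 V. KCL at the emitter: V_E/R_E = (V_BB−0.7−V_E)/R_B + (V_CC−0.2−V_E)/R_C, giving V_E = 0.627 V.
I_C = (V_CC − 0.2 − V_E)/R_C = (5.7 − 0.627)/2.7 = 1.88 mA.
Check: I_B = (1.4 − 0.627)/39 = 0.0198 mA, and β·I_B = 1.98 mA > I_C, confirming saturation.

saturation; I_C ≈ 1.9 mA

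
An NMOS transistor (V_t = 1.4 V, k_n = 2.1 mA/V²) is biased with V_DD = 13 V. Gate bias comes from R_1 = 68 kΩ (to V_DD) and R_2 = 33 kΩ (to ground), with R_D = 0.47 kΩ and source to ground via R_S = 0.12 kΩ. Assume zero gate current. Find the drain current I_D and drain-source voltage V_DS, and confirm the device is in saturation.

V_G = V_DD·R_2/(R_1+R_2) = 13×33/101 = 4.25 V.
Assume saturation: I_D = (k_n/2)(V_GS − V_t)² with V_GS = V_G − I_D·R_S = 4.25 − 0.12·I_D.
Substituting gives 0.0151·I_D² − 1.72·I_D + 8.51 = 0, with roots I_D = 5.19 or 108 mA.
The root I_D = 108 mA gives V_GS = -8.76 V ≤ V_t, so take I_D = 5.19 mA.
Then V_GS = 3.62 V and V_DS = V_DD − I_D(R_D+R_S) = 13 − 5.19×0.59 = 9.94 V.
Saturation requires V_DS ≥ V_GS − V_t = 2.22 V; 9.94 ≥ 2.22 ✓.

I_D ≈ 5.2 mA, V_DS ≈ 9.9 V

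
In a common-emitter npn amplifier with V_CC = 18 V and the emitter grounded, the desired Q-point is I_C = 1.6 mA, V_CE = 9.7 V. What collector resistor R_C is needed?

R_C ≈ 5.2 kΩ

Collector loop: V_CC = I_C·R_C + V_CE.
R_C = (V_CC − V_CE)/I_C = (18 − 9.7)/1.6 = 5.19 kΩ.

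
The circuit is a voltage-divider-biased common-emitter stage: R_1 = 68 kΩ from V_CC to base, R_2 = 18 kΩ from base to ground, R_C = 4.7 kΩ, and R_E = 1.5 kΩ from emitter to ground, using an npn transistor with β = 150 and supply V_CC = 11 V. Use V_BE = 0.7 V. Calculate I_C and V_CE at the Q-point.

I_C ≈ 1 mA, V_CE ≈ 4.8 V

Thevenize the base divider: V_Th = V_CC·R_2/(R_1+R_2) = 11×18/86 = 2.3 V, R_Th = R_1‖R_2 = 14.2 kΩ.
Base-emitter loop: V_Th = I_B·R_Th + V_BE + (β+1)I_B·R_E, so I_B = (2.3 − 0.7) / (14.2 + 151×1.5) = 0.00666 mA.
I_C = β·I_B = 150×0.00666 = 0.998 mA, and I_E = (β+1)I_B = 1.01 mA.
V_CE = V_CC − I_C·R_C − I_E·R_E = 11 − 0.998×4.7 − 1.01×1.5 = 4.8 V.
V_CE = 4.8 V > 0.2 V confirms active-region operation.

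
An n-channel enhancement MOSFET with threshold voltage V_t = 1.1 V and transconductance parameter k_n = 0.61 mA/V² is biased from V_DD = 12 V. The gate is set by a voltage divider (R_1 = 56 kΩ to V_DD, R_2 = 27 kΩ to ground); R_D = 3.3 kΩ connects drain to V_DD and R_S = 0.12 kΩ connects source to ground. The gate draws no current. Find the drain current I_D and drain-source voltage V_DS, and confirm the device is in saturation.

V_G = V_DD·R_2/(R_1+R_2) = 12×27/83 = 3.9 V.
Assume saturation: I_D = (k_n/2)(V_GS − V_t)² with V_GS = V_G − I_D·R_S = 3.9 − 0.12·I_D.
Substituting gives 0.00439·I_D² − 1.21·I_D + 2.4 = 0, with roots I_D = 2 or 272 mA.
The root I_D = 272 mA gives V_GS = -28.8 V ≤ V_t, so take I_D = 2 mA.
Then V_GS = 3.66 V and V_DS = V_DD − I_D(R_D+R_S) = 12 − 2×3.42 = 5.15 V.
Saturation requires V_DS ≥ V_GS − V_t = 2.56 V; 5.15 ≥ 2.56 ✓.

I_D ≈ 2 mA, V_DS ≈ 5.1 V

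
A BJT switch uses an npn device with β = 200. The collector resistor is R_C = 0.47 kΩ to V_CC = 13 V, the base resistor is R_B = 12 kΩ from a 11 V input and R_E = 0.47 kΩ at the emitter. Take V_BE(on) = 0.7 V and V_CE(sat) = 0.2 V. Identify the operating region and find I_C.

saturation; I_C ≈ 13 mA

Assume active: I_B = (11 − 0.7)/(12 + 201×0.47) = 0.0967 mA, I_C = β·I_B = 19.3 mA.
Then V_CE = 13 − 19.3×0.47 − 19.4×0.47 = -5.23 V < 0.2 V — the active assumption fails.
Re-solve with V_CE = 0.2 V. KCL at the emitter: V_E/R_E = (V_BB−0.7−V_E)/R_B + (V_CC−0.2−V_E)/R_C, giving V_E = 6.47 V.
I_C = (V_CC − 0.2 − V_E)/R_C = (12.8 − 6.47)/0.47 = 13.5 mA.
Check: I_B = (10.3 − 6.47)/12 = 0.319 mA, and β·I_B = 63.8 mA > I_C, confirming saturation.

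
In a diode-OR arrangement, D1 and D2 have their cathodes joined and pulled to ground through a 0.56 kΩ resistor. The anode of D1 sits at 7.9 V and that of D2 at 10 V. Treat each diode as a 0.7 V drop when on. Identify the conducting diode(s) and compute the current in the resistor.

Only D2 conducts; I_R ≈ 17 mA

Assume both conduct. Then node N would need to be at both 7.9−0.7 = 7.2 V and 10−0.7 = 9.3 V, which is impossible.
Assume only D2 conducts: V_N = 10 − 0.7 = 9.3 V, so I_R = 9.3/0.56 = 16.6 mA.
Check D1: its anode-to-cathode voltage is 7.9 − 9.3 = -1.4 V < 0.7 V, so it is off. The assumption is consistent.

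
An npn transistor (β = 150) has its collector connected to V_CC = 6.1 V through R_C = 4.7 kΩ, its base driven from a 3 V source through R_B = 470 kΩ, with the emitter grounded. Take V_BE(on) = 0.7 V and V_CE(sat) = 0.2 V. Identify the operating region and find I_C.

active; I_C ≈ 0.73 mA

Assume active. Base-emitter loop: I_B = (V_BB − V_BE)/R_B = (3 − 0.7)/470 = 0.00489 mA.
I_C = β·I_B = 150×0.00489 = 0.734 mA.
V_CE = V_CC − I_C·R_C = 6.1 − 0.734×4.7 = 2.65 V > V_CE(sat), so the active-region assumption holds.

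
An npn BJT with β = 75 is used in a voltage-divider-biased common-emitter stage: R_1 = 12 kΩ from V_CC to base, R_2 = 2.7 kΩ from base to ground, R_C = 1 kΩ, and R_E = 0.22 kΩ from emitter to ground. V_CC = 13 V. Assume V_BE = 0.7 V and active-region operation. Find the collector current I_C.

I_C ≈ 6.7 mA

Thevenize the base divider: V_Th = V_CC·R_2/(R_1+R_2) = 13×2.7/14.7 = 2.39 V, R_Th = R_1‖R_2 = 2.2 kΩ.
Base-emitter loop: V_Th = I_B·R_Th + V_BE + (β+1)I_B·R_E, so I_B = (2.39 − 0.7) / (2.2 + 76×0.22) = 0.0892 mA.
I_C = β·I_B = 75×0.0892 = 6.69 mA, and I_E = (β+1)I_B = 6.78 mA.
V_CE = V_CC − I_C·R_C − I_E·R_E = 13 − 6.69×1 − 6.78×0.22 = 4.82 V.
V_CE = 4.82 V > 0.2 V confirms active-region operation.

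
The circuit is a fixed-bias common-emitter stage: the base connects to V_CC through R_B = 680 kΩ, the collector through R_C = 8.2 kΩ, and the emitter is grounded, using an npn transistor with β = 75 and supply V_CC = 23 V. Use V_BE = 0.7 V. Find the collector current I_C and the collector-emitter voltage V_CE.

I_C ≈ 2.5 mA, V_CE ≈ 2.8 V

Base loop: V_CC = I_B·R_B + V_BE, so I_B = (23 − 0.7)/680 kΩ = 0.0328 mA.
In the active region I_C = β·I_B = 75 × 0.0328 = 2.46 mA.
Collector loop: V_CE = V_CC − I_C·R_C = 23 − 2.46×8.2 = 2.83 V.
Since V_CE = 2.83 V > V_CE(sat) ≈ 0.2 V, the transistor is in the active region as assumed.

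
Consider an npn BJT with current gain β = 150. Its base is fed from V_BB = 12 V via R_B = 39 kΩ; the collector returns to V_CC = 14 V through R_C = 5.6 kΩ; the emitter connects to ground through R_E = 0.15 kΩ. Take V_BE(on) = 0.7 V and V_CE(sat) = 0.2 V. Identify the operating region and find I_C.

saturation; I_C ≈ 2.4 mA

Assume active: I_B = (12 − 0.7)/(39 + 151×0.15) = 0.183 mA, I_C = β·I_B = 27.5 mA.
Then V_CE = 14 − 27.5×5.6 − 27.7×0.15 = -144 V < 0.2 V — the active assumption fails.
Re-solve with V_CE = 0.2 V. KCL at the emitter: V_E/R_E = (V_BB−0.7−V_E)/R_B + (V_CC−0.2−V_E)/R_C, giving V_E = 0.401 V.
I_C = (V_CC − 0.2 − V_E)/R_C = (13.8 − 0.401)/5.6 = 2.39 mA.
Check: I_B = (11.3 − 0.401)/39 = 0.279 mA, and β·I_B = 41.9 mA > I_C, confirming saturation.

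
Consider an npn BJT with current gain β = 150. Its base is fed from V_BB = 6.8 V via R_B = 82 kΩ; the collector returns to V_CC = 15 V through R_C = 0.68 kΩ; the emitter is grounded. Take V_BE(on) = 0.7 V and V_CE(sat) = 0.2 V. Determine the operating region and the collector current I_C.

active; I_C ≈ 11 mA

Assume active. Base-emitter loop: I_B = (V_BB − V_BE)/R_B = (6.8 − 0.7)/82 = 0.0744 mA.
I_C = β·I_B = 150×0.0744 = 11.2 mA.
V_CE = V_CC − I_C·R_C = 15 − 11.2×0.68 = 7.41 V > V_CE(sat), so the active-region assumption holds.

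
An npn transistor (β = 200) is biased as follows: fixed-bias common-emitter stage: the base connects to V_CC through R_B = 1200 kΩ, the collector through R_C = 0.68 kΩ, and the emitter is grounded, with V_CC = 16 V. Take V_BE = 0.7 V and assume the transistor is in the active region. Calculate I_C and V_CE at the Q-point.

Base loop: V_CC = I_B·R_B + V_BE, so I_B = (16 − 0.7)/1200 kΩ = 0.0128 mA.
In the active region I_C = β·I_B = 200 × 0.0128 = 2.55 mA.
Collector loop: V_CE = V_CC − I_C·R_C = 16 − 2.55×0.68 = 14.3 V.
Since V_CE = 14.3 V > V_CE(sat) ≈ 0.2 V, the transistor is in the active region as assumed.

I_C ≈ 2.6 mA, V_CE ≈ 14 V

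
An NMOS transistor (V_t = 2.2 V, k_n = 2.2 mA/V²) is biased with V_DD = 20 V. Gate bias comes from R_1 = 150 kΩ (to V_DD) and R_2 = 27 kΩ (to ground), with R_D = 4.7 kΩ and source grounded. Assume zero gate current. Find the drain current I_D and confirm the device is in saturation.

I_D ≈ 0.8 mA

V_G = V_DD·R_2/(R_1+R_2) = 20×27/177 = 3.05 V. With the source grounded, V_GS = V_G = 3.05 V.
Assume saturation: I_D = (k_n/2)(V_GS − V_t)² = (2.2/2)×(3.05 − 2.2)² = 1.1×0.851² = 0.796 mA.
V_DS = V_DD − I_D·R_D = 20 − 0.796×4.7 = 16.3 V.
Saturation requires V_DS ≥ V_GS − V_t = 0.851 V; 16.3 ≥ 0.851 ✓.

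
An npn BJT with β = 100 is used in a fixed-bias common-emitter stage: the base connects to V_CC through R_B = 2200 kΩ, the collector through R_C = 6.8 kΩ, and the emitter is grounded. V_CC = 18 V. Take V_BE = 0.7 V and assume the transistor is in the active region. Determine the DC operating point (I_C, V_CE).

I_C ≈ 0.79 mA, V_CE ≈ 13 V

Base loop: V_CC = I_B·R_B + V_BE, so I_B = (18 − 0.7)/2200 kΩ = 0.00786 mA.
In the active region I_C = β·I_B = 100 × 0.00786 = 0.786 mA.
Collector loop: V_CE = V_CC − I_C·R_C = 18 − 0.786×6.8 = 12.7 V.
Since V_CE = 12.7 V > V_CE(sat) ≈ 0.2 V, the transistor is in the active region as assumed.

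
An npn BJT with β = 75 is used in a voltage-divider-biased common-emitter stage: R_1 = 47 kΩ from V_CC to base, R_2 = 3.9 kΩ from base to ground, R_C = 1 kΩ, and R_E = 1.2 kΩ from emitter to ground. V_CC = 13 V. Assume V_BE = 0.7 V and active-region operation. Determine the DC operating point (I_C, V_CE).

I_C ≈ 0.23 mA, V_CE ≈ 12 V

Thevenize the base divider: V_Th = V_CC·R_2/(R_1+R_2) = 13×3.9/50.9 = 0.996 V, R_Th = R_1‖R_2 = 3.6 kΩ.
Base-emitter loop: V_Th = I_B·R_Th + V_BE + (β+1)I_B·R_E, so I_B = (0.996 − 0.7) / (3.6 + 76×1.2) = 0.00312 mA.
I_C = β·I_B = 75×0.00312 = 0.234 mA, and I_E = (β+1)I_B = 0.237 mA.
V_CE = V_CC − I_C·R_C − I_E·R_E = 13 − 0.234×1 − 0.237×1.2 = 12.5 V.
V_CE = 12.5 V > 0.2 V confirms active-region operation.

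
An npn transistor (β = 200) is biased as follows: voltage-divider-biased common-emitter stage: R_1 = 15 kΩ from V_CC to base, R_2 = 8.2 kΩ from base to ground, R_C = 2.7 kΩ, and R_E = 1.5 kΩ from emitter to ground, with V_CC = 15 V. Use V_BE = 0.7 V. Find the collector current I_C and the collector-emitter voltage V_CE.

Thevenize the base divider: V_Th = V_CC·R_2/(R_1+R_2) = 15×8.2/23.2 = 5.3 V, R_Th = R_1‖R_2 = 5.3 kΩ.
Base-emitter loop: V_Th = I_B·R_Th + V_BE + (β+1)I_B·R_E, so I_B = (5.3 − 0.7) / (5.3 + 201×1.5) = 0.015 mA.
I_C = β·I_B = 200×0.015 = 3 mA, and I_E = (β+1)I_B = 3.01 mA.
V_CE = V_CC − I_C·R_C − I_E·R_E = 15 − 3×2.7 − 3.01×1.5 = 2.38 V.
V_CE = 2.38 V > 0.2 V confirms active-region operation.

I_C ≈ 3 mA, V_CE ≈ 2.4 V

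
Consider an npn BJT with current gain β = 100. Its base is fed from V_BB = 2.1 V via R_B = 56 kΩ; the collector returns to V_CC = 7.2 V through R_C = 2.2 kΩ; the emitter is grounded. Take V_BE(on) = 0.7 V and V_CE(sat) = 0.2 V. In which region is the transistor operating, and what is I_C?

active; I_C ≈ 2.5 mA

Assume active. Base-emitter loop: I_B = (V_BB − V_BE)/R_B = (2.1 − 0.7)/56 = 0.025 mA.
I_C = β·I_B = 100×0.025 = 2.5 mA.
V_CE = V_CC − I_C·R_C = 7.2 − 2.5×2.2 = 1.7 V > V_CE(sat), so the active-region assumption holds.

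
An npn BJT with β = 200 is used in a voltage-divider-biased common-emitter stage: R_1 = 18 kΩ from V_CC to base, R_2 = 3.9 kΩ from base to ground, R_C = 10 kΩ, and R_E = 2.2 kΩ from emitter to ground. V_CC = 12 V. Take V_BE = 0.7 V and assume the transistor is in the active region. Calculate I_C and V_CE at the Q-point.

I_C ≈ 0.65 mA, V_CE ≈ 4.1 V

Thevenize the base divider: V_Th = V_CC·R_2/(R_1+R_2) = 12×3.9/21.9 = 2.14 V, R_Th = R_1‖R_2 = 3.21 kΩ.
Base-emitter loop: V_Th = I_B·R_Th + V_BE + (β+1)I_B·R_E, so I_B = (2.14 − 0.7) / (3.21 + 201×2.2) = 0.00323 mA.
I_C = β·I_B = 200×0.00323 = 0.645 mA, and I_E = (β+1)I_B = 0.648 mA.
V_CE = V_CC − I_C·R_C − I_E·R_E = 12 − 0.645×10 − 0.648×2.2 = 4.12 V.
V_CE = 4.12 V > 0.2 V confirms active-region operation.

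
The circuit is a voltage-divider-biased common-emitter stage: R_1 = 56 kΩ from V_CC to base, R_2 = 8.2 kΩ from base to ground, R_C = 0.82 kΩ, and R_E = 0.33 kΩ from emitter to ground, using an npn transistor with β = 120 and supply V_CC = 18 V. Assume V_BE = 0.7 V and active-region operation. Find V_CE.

Thevenize the base divider: V_Th = V_CC·R_2/(R_1+R_2) = 18×8.2/64.2 = 2.3 V, R_Th = R_1‖R_2 = 7.15 kΩ.
Base-emitter loop: V_Th = I_B·R_Th + V_BE + (β+1)I_B·R_E, so I_B = (2.3 − 0.7) / (7.15 + 121×0.33) = 0.034 mA.
I_C = β·I_B = 120×0.034 = 4.08 mA, and I_E = (β+1)I_B = 4.11 mA.
V_CE = V_CC − I_C·R_C − I_E·R_E = 18 − 4.08×0.82 − 4.11×0.33 = 13.3 V.
V_CE = 13.3 V > 0.2 V confirms active-region operation.

V_CE ≈ 13 V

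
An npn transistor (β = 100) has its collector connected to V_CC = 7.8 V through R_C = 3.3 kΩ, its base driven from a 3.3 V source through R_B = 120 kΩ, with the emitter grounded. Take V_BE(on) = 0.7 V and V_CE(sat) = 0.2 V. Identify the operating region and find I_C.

Assume active. Base-emitter loop: I_B = (V_BB − V_BE)/R_B = (3.3 − 0.7)/120 = 0.0217 mA.
I_C = β·I_B = 100×0.0217 = 2.17 mA.
V_CE = V_CC − I_C·R_C = 7.8 − 2.17×3.3 = 0.65 V > V_CE(sat), so the active-region assumption holds.

active; I_C ≈ 2.2 mA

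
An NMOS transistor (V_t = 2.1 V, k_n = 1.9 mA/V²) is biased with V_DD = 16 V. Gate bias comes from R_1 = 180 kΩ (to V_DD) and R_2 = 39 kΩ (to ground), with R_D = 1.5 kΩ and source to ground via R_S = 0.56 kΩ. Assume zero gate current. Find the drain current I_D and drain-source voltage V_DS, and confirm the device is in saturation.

V_G = V_DD·R_2/(R_1+R_2) = 16×39/219 = 2.85 V.
Assume saturation: I_D = (k_n/2)(V_GS − V_t)² with V_GS = V_G − I_D·R_S = 2.85 − 0.56·I_D.
Substituting gives 0.298·I_D² − 1.8·I_D + 0.533 = 0, with roots I_D = 0.313 or 5.72 mA.
The root I_D = 5.72 mA gives V_GS = -0.354 V ≤ V_t, so take I_D = 0.313 mA.
Then V_GS = 2.67 V and V_DS = V_DD − I_D(R_D+R_S) = 16 − 0.313×2.06 = 15.4 V.
Saturation requires V_DS ≥ V_GS − V_t = 0.574 V; 15.4 ≥ 0.574 ✓.

I_D ≈ 0.31 mA, V_DS ≈ 15 V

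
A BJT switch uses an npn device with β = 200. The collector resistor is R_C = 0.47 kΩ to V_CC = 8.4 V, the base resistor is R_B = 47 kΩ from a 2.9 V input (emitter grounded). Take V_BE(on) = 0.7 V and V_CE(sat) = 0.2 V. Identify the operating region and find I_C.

active; I_C ≈ 9.4 mA

Assume active. Base-emitter loop: I_B = (V_BB − V_BE)/R_B = (2.9 − 0.7)/47 = 0.0468 mA.
I_C = β·I_B = 200×0.0468 = 9.36 mA.
V_CE = V_CC − I_C·R_C = 8.4 − 9.36×0.47 = 4 V > V_CE(sat), so the active-region assumption holds.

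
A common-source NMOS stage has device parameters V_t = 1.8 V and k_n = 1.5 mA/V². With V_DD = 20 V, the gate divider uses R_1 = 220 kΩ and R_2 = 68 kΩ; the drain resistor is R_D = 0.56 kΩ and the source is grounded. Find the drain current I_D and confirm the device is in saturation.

V_G = V_DD·R_2/(R_1+R_2) = 20×68/288 = 4.72 V. With the source grounded, V_GS = V_G = 4.72 V.
Assume saturation: I_D = (k_n/2)(V_GS − V_t)² = (1.5/2)×(4.72 − 1.8)² = 0.75×2.92² = 6.4 mA.
V_DS = V_DD − I_D·R_D = 20 − 6.4×0.56 = 16.4 V.
Saturation requires V_DS ≥ V_GS − V_t = 2.92 V; 16.4 ≥ 2.92 ✓.

I_D ≈ 6.4 mA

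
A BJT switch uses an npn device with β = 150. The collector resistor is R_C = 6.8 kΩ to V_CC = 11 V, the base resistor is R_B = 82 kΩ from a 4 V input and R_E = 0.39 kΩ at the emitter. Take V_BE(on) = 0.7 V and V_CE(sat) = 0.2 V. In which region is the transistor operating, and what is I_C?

saturation; I_C ≈ 1.5 mA

Assume active: I_B = (4 − 0.7)/(82 + 151×0.39) = 0.0234 mA, I_C = β·I_B = 3.51 mA.
Then V_CE = 11 − 3.51×6.8 − 3.54×0.39 = -14.3 V < 0.2 V — the active assumption fails.
Re-solve with V_CE = 0.2 V. KCL at the emitter: V_E/R_E = (V_BB−0.7−V_E)/R_B + (V_CC−0.2−V_E)/R_C, giving V_E = 0.598 V.
I_C = (V_CC − 0.2 − V_E)/R_C = (10.8 − 0.598)/6.8 = 1.5 mA.
Check: I_B = (3.3 − 0.598)/82 = 0.033 mA, and β·I_B = 4.94 mA > I_C, confirming saturation.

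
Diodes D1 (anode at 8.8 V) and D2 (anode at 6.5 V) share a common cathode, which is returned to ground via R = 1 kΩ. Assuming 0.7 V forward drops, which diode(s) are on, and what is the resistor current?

Only D1 conducts; I_R ≈ 8.1 mA

Assume both conduct. Then node N would need to be at both 8.8−0.7 = 8.1 V and 6.5−0.7 = 5.8 V, which is impossible.
Assume only D1 conducts: V_N = 8.8 − 0.7 = 8.1 V, so I_R = 8.1/1 = 8.1 mA.
Check D2: its anode-to-cathode voltage is 6.5 − 8.1 = -1.6 V < 0.7 V, so it is off. The assumption is consistent.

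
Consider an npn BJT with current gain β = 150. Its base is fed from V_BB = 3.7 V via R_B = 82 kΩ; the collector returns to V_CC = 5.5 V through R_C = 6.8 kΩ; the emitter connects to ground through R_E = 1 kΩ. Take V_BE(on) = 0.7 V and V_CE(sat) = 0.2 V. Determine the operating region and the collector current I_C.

saturation; I_C ≈ 0.68 mA

Assume active: I_B = (3.7 − 0.7)/(82 + 151×1) = 0.0129 mA, I_C = β·I_B = 1.93 mA.
Then V_CE = 5.5 − 1.93×6.8 − 1.94×1 = -9.58 V < 0.2 V — the active assumption fails.
Re-solve with V_CE = 0.2 V. KCL at the emitter: V_E/R_E = (V_BB−0.7−V_E)/R_B + (V_CC−0.2−V_E)/R_C, giving V_E = 0.704 V.
I_C = (V_CC − 0.2 − V_E)/R_C = (5.3 − 0.704)/6.8 = 0.676 mA.
Check: I_B = (3 − 0.704)/82 = 0.028 mA, and β·I_B = 4.2 mA > I_C, confirming saturation.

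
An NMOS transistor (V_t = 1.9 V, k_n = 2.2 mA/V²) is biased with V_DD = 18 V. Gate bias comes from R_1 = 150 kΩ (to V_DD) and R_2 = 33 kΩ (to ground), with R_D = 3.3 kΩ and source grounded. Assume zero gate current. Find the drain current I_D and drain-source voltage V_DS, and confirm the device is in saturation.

I_D ≈ 2 mA, V_DS ≈ 11 V

V_G = V_DD·R_2/(R_1+R_2) = 18×33/183 = 3.25 V. With the source grounded, V_GS = V_G = 3.25 V.
Assume saturation: I_D = (k_n/2)(V_GS − V_t)² = (2.2/2)×(3.25 − 1.9)² = 1.1×1.35² = 1.99 mA.
V_DS = V_DD − I_D·R_D = 18 − 1.99×3.3 = 11.4 V.
Saturation requires V_DS ≥ V_GS − V_t = 1.35 V; 11.4 ≥ 1.35 ✓.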